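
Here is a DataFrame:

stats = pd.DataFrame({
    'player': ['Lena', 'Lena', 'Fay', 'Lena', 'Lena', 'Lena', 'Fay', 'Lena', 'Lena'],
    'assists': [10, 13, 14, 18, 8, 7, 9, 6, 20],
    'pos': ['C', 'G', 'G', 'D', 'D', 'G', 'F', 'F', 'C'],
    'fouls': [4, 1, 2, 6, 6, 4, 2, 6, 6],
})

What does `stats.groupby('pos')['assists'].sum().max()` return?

group by pos, sum of assists:
pos
C    30
D    26
F    15
G    34
Name: assists, dtype: int64
Then the max of the resulting series: 34

34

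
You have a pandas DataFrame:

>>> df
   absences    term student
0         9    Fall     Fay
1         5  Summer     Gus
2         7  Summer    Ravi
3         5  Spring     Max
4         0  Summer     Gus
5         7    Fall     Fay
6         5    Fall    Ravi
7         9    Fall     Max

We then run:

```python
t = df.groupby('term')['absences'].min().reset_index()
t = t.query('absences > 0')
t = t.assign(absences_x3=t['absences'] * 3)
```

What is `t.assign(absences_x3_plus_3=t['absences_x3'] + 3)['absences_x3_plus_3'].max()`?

group by term, min of absences:
term
Fall      5
Spring    5
Summer    0
Name: absences, dtype: int64
reset_index():
     term  absences
0    Fall         5
1  Spring         5
2  Summer         0
filter rows where absences > 0:
     term  absences
0    Fall         5
1  Spring         5
add column absences_x3 = t['absences'] * 3:
     term  absences  absences_x3
0    Fall         5           15
1  Spring         5           15
add column absences_x3_plus_3 = t['absences_x3'] + 3:
     term  absences  absences_x3  absences_x3_plus_3
0    Fall         5           15                  18
1  Spring         5           15                  18
So max() = 18.

18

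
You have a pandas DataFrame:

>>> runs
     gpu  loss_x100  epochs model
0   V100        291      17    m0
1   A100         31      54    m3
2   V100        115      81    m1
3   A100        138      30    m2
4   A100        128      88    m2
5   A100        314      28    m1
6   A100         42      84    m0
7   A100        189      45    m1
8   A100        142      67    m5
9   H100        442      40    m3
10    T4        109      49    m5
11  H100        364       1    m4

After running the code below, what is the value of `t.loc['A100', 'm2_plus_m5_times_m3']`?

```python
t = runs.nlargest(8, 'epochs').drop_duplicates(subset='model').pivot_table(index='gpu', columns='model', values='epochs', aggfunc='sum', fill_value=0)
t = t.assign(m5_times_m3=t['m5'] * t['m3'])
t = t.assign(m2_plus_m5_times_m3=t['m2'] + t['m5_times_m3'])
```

3706

take 8 rows with largest epochs:
     gpu  loss_x100  epochs model
4   A100        128      88    m2
6   A100         42      84    m0
2   V100        115      81    m1
8   A100        142      67    m5
1   A100         31      54    m3
10    T4        109      49    m5
7   A100        189      45    m1
9   H100        442      40    m3
drop duplicate model (keep=first):
    gpu  loss_x100  epochs model
4  A100        128      88    m2
6  A100         42      84    m0
2  V100        115      81    m1
8  A100        142      67    m5
1  A100         31      54    m3
pivot: rows=gpu, cols=model, sum(epochs):
model  m0  m1  m2  m3  m5
gpu                      
A100   84   0  88  54  67
V100    0  81   0   0   0
add column m5_times_m3 = t['m5'] * t['m3']:
model  m0  m1  m2  m3  m5  m5_times_m3
gpu                                   
A100   84   0  88  54  67         3618
V100    0  81   0   0   0            0
add column m2_plus_m5_times_m3 = t['m2'] + t['m5_times_m3']:
model  m0  m1  m2  m3  m5  m5_times_m3  m2_plus_m5_times_m3
gpu                                                        
A100   84   0  88  54  67         3618                 3706
V100    0  81   0   0   0            0                    0
Then the value at row 'A100', column 'm2_plus_m5_times_m3': 3706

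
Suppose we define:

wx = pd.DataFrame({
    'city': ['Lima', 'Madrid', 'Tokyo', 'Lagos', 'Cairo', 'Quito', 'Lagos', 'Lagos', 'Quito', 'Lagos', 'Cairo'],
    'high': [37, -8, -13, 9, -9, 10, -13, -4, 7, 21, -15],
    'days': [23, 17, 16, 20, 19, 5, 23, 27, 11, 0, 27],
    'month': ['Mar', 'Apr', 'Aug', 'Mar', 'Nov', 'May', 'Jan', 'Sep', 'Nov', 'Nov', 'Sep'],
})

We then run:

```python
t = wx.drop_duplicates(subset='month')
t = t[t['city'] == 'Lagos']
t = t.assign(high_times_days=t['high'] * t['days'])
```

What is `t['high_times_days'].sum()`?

-407

drop duplicate month (keep=first):
     city  high  days month
0    Lima    37    23   Mar
1  Madrid    -8    17   Apr
2   Tokyo   -13    16   Aug
4   Cairo    -9    19   Nov
5   Quito    10     5   May
6   Lagos   -13    23   Jan
7   Lagos    -4    27   Sep
filter rows where city == 'Lagos':
    city  high  days month
6  Lagos   -13    23   Jan
7  Lagos    -4    27   Sep
add column high_times_days = t['high'] * t['days']:
    city  high  days month  high_times_days
6  Lagos   -13    23   Jan             -299
7  Lagos    -4    27   Sep             -108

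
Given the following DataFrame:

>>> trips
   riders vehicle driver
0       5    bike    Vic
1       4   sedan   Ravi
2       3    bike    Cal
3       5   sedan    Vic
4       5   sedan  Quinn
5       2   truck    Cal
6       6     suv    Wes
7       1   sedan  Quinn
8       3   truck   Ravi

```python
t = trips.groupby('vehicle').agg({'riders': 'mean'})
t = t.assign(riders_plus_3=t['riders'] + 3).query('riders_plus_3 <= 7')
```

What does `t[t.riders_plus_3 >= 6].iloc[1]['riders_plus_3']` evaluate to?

group by vehicle, mean of riders:
         riders
vehicle        
bike       4.00
sedan      3.75
suv        6.00
truck      2.50
add column riders_plus_3 = t['riders'] + 3:
         riders  riders_plus_3
vehicle                       
bike       4.00           7.00
sedan      3.75           6.75
suv        6.00           9.00
truck      2.50           5.50
filter rows where riders_plus_3 <= 7:
         riders  riders_plus_3
vehicle                       
bike       4.00           7.00
sedan      3.75           6.75
truck      2.50           5.50
filter rows where riders_plus_3 >= 6:
         riders  riders_plus_3
vehicle                       
bike       4.00           7.00
sedan      3.75           6.75

6.75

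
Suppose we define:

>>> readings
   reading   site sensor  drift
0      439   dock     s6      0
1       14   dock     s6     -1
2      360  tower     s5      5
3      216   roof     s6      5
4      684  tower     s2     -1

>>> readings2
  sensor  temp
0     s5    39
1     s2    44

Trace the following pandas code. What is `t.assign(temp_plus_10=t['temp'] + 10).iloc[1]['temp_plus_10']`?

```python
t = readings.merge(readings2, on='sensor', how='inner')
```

merge on 'sensor' (how='inner') → 2 rows:
   reading   site sensor  drift  temp
0      360  tower     s5      5    39
1      684  tower     s2     -1    44
add column temp_plus_10 = t['temp'] + 10:
   reading   site sensor  drift  temp  temp_plus_10
0      360  tower     s5      5    39            49
1      684  tower     s2     -1    44            54
Hence 54.

54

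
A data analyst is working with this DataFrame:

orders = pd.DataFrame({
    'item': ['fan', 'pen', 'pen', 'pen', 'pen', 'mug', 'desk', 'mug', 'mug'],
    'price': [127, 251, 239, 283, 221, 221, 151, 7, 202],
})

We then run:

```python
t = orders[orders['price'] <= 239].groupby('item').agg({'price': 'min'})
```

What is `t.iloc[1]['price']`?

filter rows where price <= 239:
   item  price
0   fan    127
2   pen    239
4   pen    221
5   mug    221
6  desk    151
7   mug      7
8   mug    202
group by item, min of price:
      price
item       
desk    151
fan     127
mug       7
pen     221
The value at position 1, column 'price' is 127.

127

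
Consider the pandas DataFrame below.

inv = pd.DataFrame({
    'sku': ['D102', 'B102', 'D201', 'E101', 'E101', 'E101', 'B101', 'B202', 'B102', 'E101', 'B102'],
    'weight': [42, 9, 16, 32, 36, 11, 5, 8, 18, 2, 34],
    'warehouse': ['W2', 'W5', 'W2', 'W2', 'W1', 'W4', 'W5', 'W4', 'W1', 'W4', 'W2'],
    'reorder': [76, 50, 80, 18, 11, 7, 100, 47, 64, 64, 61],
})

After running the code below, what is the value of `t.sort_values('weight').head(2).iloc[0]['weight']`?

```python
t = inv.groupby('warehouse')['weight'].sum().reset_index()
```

group by warehouse, sum of weight:
warehouse
W1     54
W2    124
W4     21
W5     14
Name: weight, dtype: int64
reset_index():
  warehouse  weight
0        W1      54
1        W2     124
2        W4      21
3        W5      14
sort by weight:
  warehouse  weight
3        W5      14
2        W4      21
0        W1      54
1        W2     124
take first 2 rows:
  warehouse  weight
3        W5      14
2        W4      21
value at position 0, column 'weight' → 14

14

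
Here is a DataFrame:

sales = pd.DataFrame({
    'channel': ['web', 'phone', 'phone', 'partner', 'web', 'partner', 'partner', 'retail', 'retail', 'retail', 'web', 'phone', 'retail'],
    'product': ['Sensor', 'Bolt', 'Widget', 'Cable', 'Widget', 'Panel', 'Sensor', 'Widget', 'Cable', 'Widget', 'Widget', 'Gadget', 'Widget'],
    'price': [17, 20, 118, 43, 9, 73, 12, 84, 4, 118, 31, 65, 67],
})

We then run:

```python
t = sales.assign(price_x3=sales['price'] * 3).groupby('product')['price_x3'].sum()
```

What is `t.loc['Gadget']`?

add column price_x3 = sales['price'] * 3:
    channel product  price  price_x3
0       web  Sensor     17        51
1     phone    Bolt     20        60
2     phone  Widget    118       354
3   partner   Cable     43       129
4       web  Widget      9        27
5   partner   Panel     73       219
6   partner  Sensor     12        36
7    retail  Widget     84       252
8    retail   Cable      4        12
9    retail  Widget    118       354
10      web  Widget     31        93
11    phone  Gadget     65       195
12   retail  Widget     67       201
group by product, sum of price_x3:
product
Bolt        60
Cable      141
Gadget     195
Panel      219
Sensor      87
Widget    1281
Name: price_x3, dtype: int64
value at index 'Gadget' → 195

195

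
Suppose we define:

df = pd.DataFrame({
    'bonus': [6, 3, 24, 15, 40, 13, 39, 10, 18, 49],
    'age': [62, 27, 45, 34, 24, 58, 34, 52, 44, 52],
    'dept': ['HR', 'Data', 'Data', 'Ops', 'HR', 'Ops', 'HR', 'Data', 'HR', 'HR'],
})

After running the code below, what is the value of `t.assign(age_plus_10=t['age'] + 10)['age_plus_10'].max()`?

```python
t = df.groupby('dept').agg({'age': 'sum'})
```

group by dept, sum of age:
      age
dept     
Data  124
HR    216
Ops    92
add column age_plus_10 = t['age'] + 10:
      age  age_plus_10
dept                  
Data  124          134
HR    216          226
Ops    92          102
Finally, max of column 'age_plus_10' = 226.

226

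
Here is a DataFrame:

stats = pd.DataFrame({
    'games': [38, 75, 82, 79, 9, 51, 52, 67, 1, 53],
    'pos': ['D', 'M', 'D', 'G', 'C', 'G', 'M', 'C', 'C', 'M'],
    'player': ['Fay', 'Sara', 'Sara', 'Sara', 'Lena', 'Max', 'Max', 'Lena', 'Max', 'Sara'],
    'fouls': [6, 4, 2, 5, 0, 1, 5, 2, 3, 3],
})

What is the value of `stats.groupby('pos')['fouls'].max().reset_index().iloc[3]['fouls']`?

5

group by pos, max of fouls:
pos
C    3
D    6
G    5
M    5
Name: fouls, dtype: int64
reset_index():
  pos  fouls
0   C      3
1   D      6
2   G      5
3   M      5
Hence 5.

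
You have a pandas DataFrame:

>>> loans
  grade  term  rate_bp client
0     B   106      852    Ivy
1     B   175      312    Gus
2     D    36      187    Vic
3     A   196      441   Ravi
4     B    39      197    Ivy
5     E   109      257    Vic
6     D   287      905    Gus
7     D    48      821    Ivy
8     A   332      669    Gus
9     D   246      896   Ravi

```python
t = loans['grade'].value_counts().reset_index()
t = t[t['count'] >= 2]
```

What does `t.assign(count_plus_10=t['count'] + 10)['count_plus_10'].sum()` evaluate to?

39

value_counts of grade:
grade
D    4
B    3
A    2
E    1
Name: count, dtype: int64
reset_index():
  grade  count
0     D      4
1     B      3
2     A      2
3     E      1
filter rows where count >= 2:
  grade  count
0     D      4
1     B      3
2     A      2
add column count_plus_10 = t['count'] + 10:
  grade  count  count_plus_10
0     D      4             14
1     B      3             13
2     A      2             12
Taking the sum of column 'count_plus_10' gives 39.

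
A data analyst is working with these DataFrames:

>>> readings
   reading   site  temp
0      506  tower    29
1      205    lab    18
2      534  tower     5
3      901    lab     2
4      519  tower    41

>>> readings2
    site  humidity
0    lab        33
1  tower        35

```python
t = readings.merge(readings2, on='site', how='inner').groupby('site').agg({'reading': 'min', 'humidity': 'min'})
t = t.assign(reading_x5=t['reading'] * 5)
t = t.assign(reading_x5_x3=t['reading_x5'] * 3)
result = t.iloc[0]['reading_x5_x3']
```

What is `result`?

merge on 'site' (how='inner') → 5 rows:
   reading   site  temp  humidity
0      506  tower    29        35
1      205    lab    18        33
2      534  tower     5        35
3      901    lab     2        33
4      519  tower    41        35
group by site: min(reading), min(humidity):
       reading  humidity
site                    
lab        205        33
tower      506        35
add column reading_x5 = t['reading'] * 5:
       reading  humidity  reading_x5
site                                
lab        205        33        1025
tower      506        35        2530
add column reading_x5_x3 = t['reading_x5'] * 3:
       reading  humidity  reading_x5  reading_x5_x3
site                                               
lab        205        33        1025           3075
tower      506        35        2530           7590

3075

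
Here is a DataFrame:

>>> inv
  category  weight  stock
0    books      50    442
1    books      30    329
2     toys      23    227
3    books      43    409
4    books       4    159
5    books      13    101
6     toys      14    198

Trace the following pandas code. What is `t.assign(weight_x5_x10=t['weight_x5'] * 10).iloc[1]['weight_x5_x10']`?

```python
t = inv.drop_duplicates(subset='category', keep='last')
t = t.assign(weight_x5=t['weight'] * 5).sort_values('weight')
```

drop duplicate category (keep=last):
  category  weight  stock
5    books      13    101
6     toys      14    198
add column weight_x5 = t['weight'] * 5:
  category  weight  stock  weight_x5
5    books      13    101         65
6     toys      14    198         70
sort by weight:
  category  weight  stock  weight_x5
5    books      13    101         65
6     toys      14    198         70
add column weight_x5_x10 = t['weight_x5'] * 10:
  category  weight  stock  weight_x5  weight_x5_x10
5    books      13    101         65            650
6     toys      14    198         70            700
So iloc[1]['weight_x5_x10'] = 700.

700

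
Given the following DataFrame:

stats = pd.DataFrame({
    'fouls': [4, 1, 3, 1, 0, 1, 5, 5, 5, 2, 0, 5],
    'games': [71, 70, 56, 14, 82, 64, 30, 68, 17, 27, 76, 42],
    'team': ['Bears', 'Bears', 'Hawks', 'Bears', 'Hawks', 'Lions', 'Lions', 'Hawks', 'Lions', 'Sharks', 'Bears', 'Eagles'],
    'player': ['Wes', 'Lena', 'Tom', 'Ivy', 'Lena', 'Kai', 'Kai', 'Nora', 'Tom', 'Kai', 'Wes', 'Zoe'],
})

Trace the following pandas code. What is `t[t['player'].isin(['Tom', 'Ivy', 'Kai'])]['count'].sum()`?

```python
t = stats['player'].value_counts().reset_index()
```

6

value_counts of player:
player
Kai     3
Wes     2
Lena    2
Tom     2
Ivy     1
Nora    1
Zoe     1
Name: count, dtype: int64
reset_index():
  player  count
0    Kai      3
1    Wes      2
2   Lena      2
3    Tom      2
4    Ivy      1
5   Nora      1
6    Zoe      1
filter rows where player in ['Tom', 'Ivy', 'Kai']:
  player  count
0    Kai      3
3    Tom      2
4    Ivy      1
sum of column 'count' → 6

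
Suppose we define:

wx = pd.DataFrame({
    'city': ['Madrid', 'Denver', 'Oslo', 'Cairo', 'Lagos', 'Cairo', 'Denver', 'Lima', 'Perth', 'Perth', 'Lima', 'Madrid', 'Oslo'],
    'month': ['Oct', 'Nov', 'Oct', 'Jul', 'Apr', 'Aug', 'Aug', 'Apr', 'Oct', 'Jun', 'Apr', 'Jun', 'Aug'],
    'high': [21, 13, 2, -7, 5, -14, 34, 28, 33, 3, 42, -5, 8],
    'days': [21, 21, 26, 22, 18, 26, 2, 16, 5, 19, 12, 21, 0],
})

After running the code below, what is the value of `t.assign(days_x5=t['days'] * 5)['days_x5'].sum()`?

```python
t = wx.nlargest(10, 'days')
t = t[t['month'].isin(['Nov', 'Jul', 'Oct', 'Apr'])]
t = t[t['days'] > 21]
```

take 10 rows with largest days:
      city month  high  days
2     Oslo   Oct     2    26
5    Cairo   Aug   -14    26
3    Cairo   Jul    -7    22
0   Madrid   Oct    21    21
1   Denver   Nov    13    21
11  Madrid   Jun    -5    21
9    Perth   Jun     3    19
4    Lagos   Apr     5    18
7     Lima   Apr    28    16
10    Lima   Apr    42    12
filter rows where month in ['Nov', 'Jul', 'Oct', 'Apr']:
      city month  high  days
2     Oslo   Oct     2    26
3    Cairo   Jul    -7    22
0   Madrid   Oct    21    21
1   Denver   Nov    13    21
4    Lagos   Apr     5    18
7     Lima   Apr    28    16
10    Lima   Apr    42    12
filter rows where days > 21:
    city month  high  days
2   Oslo   Oct     2    26
3  Cairo   Jul    -7    22
add column days_x5 = t['days'] * 5:
    city month  high  days  days_x5
2   Oslo   Oct     2    26      130
3  Cairo   Jul    -7    22      110
sum of column 'days_x5' → 240

240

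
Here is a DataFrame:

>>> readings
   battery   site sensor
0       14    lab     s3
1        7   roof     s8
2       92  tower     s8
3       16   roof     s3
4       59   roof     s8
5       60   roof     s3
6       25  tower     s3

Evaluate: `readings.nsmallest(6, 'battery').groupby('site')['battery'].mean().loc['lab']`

14.0

take 6 rows with smallest battery:
   battery   site sensor
1        7   roof     s8
0       14    lab     s3
3       16   roof     s3
6       25  tower     s3
4       59   roof     s8
5       60   roof     s3
group by site, mean of battery:
site
lab      14.0
roof     35.5
tower    25.0
Name: battery, dtype: float64
So loc['lab'] = 14.0.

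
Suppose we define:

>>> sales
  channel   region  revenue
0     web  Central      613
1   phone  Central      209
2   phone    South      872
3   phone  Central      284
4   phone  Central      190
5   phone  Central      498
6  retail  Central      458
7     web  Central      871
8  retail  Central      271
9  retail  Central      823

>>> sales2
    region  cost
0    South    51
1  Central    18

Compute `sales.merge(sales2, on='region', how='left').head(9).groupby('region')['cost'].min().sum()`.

merge on 'region' (how='left') → 10 rows:
  channel   region  revenue  cost
0     web  Central      613    18
1   phone  Central      209    18
2   phone    South      872    51
3   phone  Central      284    18
4   phone  Central      190    18
5   phone  Central      498    18
6  retail  Central      458    18
7     web  Central      871    18
8  retail  Central      271    18
9  retail  Central      823    18
take first 9 rows:
  channel   region  revenue  cost
0     web  Central      613    18
1   phone  Central      209    18
2   phone    South      872    51
3   phone  Central      284    18
4   phone  Central      190    18
5   phone  Central      498    18
6  retail  Central      458    18
7     web  Central      871    18
8  retail  Central      271    18
group by region, min of cost:
region
Central    18
South      51
Name: cost, dtype: int64
The sum of the resulting series is 69.

69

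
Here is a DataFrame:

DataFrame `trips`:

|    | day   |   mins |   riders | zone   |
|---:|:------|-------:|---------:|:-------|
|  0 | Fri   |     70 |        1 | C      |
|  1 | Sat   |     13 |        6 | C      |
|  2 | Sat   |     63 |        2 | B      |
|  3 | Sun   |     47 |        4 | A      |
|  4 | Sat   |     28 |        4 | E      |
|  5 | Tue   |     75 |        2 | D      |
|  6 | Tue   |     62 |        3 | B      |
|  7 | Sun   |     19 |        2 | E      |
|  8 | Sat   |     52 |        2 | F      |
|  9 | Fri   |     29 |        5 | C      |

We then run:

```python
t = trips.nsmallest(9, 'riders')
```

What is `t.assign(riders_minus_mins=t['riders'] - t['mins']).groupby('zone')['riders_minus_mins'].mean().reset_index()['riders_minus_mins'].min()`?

-73.0

take 9 rows with smallest riders:
   day  mins  riders zone
0  Fri    70       1    C
2  Sat    63       2    B
5  Tue    75       2    D
7  Sun    19       2    E
8  Sat    52       2    F
6  Tue    62       3    B
3  Sun    47       4    A
4  Sat    28       4    E
9  Fri    29       5    C
add column riders_minus_mins = t['riders'] - t['mins']:
   day  mins  riders zone  riders_minus_mins
0  Fri    70       1    C                -69
2  Sat    63       2    B                -61
5  Tue    75       2    D                -73
7  Sun    19       2    E                -17
8  Sat    52       2    F                -50
6  Tue    62       3    B                -59
3  Sun    47       4    A                -43
4  Sat    28       4    E                -24
9  Fri    29       5    C                -24
group by zone, mean of riders_minus_mins:
zone
A   -43.0
B   -60.0
C   -46.5
D   -73.0
E   -20.5
F   -50.0
Name: riders_minus_mins, dtype: float64
reset_index():
  zone  riders_minus_mins
0    A              -43.0
1    B              -60.0
2    C              -46.5
3    D              -73.0
4    E              -20.5
5    F              -50.0
So min() = -73.0.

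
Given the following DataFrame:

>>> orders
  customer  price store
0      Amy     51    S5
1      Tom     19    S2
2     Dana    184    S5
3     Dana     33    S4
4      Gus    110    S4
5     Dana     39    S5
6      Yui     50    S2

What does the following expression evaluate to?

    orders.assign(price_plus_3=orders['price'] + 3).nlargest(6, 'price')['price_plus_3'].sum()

485

add column price_plus_3 = orders['price'] + 3:
  customer  price store  price_plus_3
0      Amy     51    S5            54
1      Tom     19    S2            22
2     Dana    184    S5           187
3     Dana     33    S4            36
4      Gus    110    S4           113
5     Dana     39    S5            42
6      Yui     50    S2            53
take 6 rows with largest price:
  customer  price store  price_plus_3
2     Dana    184    S5           187
4      Gus    110    S4           113
0      Amy     51    S5            54
6      Yui     50    S2            53
5     Dana     39    S5            42
3     Dana     33    S4            36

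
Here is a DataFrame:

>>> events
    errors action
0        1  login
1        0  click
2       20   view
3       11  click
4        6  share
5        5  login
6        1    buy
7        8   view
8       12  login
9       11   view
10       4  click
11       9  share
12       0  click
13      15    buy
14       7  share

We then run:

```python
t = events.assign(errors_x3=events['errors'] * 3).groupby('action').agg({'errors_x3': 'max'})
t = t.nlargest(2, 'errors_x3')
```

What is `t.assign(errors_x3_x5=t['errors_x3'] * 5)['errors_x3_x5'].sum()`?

525

add column errors_x3 = events['errors'] * 3:
    errors action  errors_x3
0        1  login          3
1        0  click          0
2       20   view         60
3       11  click         33
4        6  share         18
5        5  login         15
6        1    buy          3
7        8   view         24
8       12  login         36
9       11   view         33
10       4  click         12
11       9  share         27
12       0  click          0
13      15    buy         45
14       7  share         21
group by action, max of errors_x3:
        errors_x3
action           
buy            45
click          33
login          36
share          27
view           60
take 2 rows with largest errors_x3:
        errors_x3
action           
view           60
buy            45
add column errors_x3_x5 = t['errors_x3'] * 5:
        errors_x3  errors_x3_x5
action                         
view           60           300
buy            45           225
Finally, sum of column 'errors_x3_x5' = 525.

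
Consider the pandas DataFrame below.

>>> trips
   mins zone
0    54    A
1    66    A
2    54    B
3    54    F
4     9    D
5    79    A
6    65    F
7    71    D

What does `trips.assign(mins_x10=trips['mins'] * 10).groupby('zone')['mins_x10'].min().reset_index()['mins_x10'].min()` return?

90

add column mins_x10 = trips['mins'] * 10:
   mins zone  mins_x10
0    54    A       540
1    66    A       660
2    54    B       540
3    54    F       540
4     9    D        90
5    79    A       790
6    65    F       650
7    71    D       710
group by zone, min of mins_x10:
zone
A    540
B    540
D     90
F    540
Name: mins_x10, dtype: int64
reset_index():
  zone  mins_x10
0    A       540
1    B       540
2    D        90
3    F       540
Hence 90.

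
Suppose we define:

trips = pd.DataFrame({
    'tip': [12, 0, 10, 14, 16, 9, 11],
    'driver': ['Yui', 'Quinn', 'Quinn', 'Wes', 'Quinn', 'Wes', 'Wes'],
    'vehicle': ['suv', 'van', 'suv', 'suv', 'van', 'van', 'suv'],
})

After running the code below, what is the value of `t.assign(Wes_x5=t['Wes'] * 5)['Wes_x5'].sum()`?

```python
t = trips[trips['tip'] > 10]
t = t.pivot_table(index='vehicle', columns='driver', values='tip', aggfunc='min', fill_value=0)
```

filter rows where tip > 10:
   tip driver vehicle
0   12    Yui     suv
3   14    Wes     suv
4   16  Quinn     van
6   11    Wes     suv
pivot: rows=vehicle, cols=driver, min(tip):
driver   Quinn  Wes  Yui
vehicle                 
suv          0   11   12
van         16    0    0
add column Wes_x5 = t['Wes'] * 5:
driver   Quinn  Wes  Yui  Wes_x5
vehicle                         
suv          0   11   12      55
van         16    0    0       0
Taking the sum of column 'Wes_x5' gives 55.

55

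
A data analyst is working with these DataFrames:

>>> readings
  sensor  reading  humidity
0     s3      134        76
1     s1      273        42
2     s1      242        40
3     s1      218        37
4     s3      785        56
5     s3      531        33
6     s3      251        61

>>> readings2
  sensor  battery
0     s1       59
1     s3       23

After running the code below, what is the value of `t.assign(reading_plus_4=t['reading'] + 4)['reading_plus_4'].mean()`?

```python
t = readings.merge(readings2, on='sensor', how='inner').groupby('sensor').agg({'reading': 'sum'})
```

merge on 'sensor' (how='inner') → 7 rows:
  sensor  reading  humidity  battery
0     s3      134        76       23
1     s1      273        42       59
2     s1      242        40       59
3     s1      218        37       59
4     s3      785        56       23
5     s3      531        33       23
6     s3      251        61       23
group by sensor, sum of reading:
        reading
sensor         
s1          733
s3         1701
add column reading_plus_4 = t['reading'] + 4:
        reading  reading_plus_4
sensor                         
s1          733             737
s3         1701            1705

1221.0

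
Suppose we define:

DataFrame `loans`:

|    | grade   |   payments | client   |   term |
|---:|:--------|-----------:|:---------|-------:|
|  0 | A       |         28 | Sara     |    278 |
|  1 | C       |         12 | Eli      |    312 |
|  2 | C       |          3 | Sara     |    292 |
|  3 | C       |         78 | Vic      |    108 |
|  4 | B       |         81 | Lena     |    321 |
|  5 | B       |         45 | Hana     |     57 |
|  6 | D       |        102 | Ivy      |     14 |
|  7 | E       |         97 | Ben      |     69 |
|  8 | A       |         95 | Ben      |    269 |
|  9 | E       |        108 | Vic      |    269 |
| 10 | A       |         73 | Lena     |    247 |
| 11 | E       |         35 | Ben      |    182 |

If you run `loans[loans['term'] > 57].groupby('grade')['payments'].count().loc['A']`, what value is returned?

3

filter rows where term > 57:
   grade  payments client  term
0      A        28   Sara   278
1      C        12    Eli   312
2      C         3   Sara   292
3      C        78    Vic   108
4      B        81   Lena   321
7      E        97    Ben    69
8      A        95    Ben   269
9      E       108    Vic   269
10     A        73   Lena   247
11     E        35    Ben   182
group by grade, count of payments:
grade
A    3
B    1
C    3
E    3
Name: payments, dtype: int64
Finally, value at index 'A' = 3.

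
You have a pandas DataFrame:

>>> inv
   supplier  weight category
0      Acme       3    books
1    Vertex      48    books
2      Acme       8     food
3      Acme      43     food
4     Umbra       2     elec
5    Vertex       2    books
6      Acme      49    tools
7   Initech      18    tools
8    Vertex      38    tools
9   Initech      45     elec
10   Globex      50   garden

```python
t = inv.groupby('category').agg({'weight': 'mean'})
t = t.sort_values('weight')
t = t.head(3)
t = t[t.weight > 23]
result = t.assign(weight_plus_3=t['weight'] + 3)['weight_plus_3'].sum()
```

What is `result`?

55.0

group by category, mean of weight:
             weight
category           
books     17.666667
elec      23.500000
food      25.500000
garden    50.000000
tools     35.000000
sort by weight:
             weight
category           
books     17.666667
elec      23.500000
food      25.500000
tools     35.000000
garden    50.000000
take first 3 rows:
             weight
category           
books     17.666667
elec      23.500000
food      25.500000
filter rows where weight > 23:
          weight
category        
elec        23.5
food        25.5
add column weight_plus_3 = t['weight'] + 3:
          weight  weight_plus_3
category                       
elec        23.5           26.5
food        25.5           28.5
Then the sum of column 'weight_plus_3': 55.0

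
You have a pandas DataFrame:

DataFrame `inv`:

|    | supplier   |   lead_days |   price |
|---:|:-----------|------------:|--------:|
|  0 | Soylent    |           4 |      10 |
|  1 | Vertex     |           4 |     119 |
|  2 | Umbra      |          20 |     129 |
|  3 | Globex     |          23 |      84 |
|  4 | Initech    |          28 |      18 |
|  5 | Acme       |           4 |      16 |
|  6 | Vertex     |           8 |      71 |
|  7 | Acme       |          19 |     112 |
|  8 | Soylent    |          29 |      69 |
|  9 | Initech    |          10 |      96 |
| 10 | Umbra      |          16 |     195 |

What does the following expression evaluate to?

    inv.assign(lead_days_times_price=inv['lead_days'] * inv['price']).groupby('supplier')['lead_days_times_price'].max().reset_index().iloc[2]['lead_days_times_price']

960

add column lead_days_times_price = inv['lead_days'] * inv['price']:
   supplier  lead_days  price  lead_days_times_price
0   Soylent          4     10                     40
1    Vertex          4    119                    476
2     Umbra         20    129                   2580
3    Globex         23     84                   1932
4   Initech         28     18                    504
5      Acme          4     16                     64
6    Vertex          8     71                    568
7      Acme         19    112                   2128
8   Soylent         29     69                   2001
9   Initech         10     96                    960
10    Umbra         16    195                   3120
group by supplier, max of lead_days_times_price:
supplier
Acme       2128
Globex     1932
Initech     960
Soylent    2001
Umbra      3120
Vertex      568
Name: lead_days_times_price, dtype: int64
reset_index():
  supplier  lead_days_times_price
0     Acme                   2128
1   Globex                   1932
2  Initech                    960
3  Soylent                   2001
4    Umbra                   3120
5   Vertex                    568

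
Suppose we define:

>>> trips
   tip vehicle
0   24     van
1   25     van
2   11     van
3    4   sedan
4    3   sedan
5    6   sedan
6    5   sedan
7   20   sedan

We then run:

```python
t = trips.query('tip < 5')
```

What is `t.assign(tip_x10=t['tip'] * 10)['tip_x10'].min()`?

30

filter rows where tip < 5:
   tip vehicle
3    4   sedan
4    3   sedan
add column tip_x10 = t['tip'] * 10:
   tip vehicle  tip_x10
3    4   sedan       40
4    3   sedan       30
Finally, min of column 'tip_x10' = 30.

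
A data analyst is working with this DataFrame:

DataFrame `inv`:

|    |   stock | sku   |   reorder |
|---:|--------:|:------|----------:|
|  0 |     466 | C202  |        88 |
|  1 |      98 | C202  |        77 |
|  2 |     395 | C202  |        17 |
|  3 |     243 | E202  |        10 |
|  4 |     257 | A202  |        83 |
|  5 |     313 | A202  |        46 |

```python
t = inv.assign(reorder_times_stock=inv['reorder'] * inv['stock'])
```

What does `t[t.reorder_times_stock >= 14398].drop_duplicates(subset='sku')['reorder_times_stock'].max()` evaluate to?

add column reorder_times_stock = inv['reorder'] * inv['stock']:
   stock   sku  reorder  reorder_times_stock
0    466  C202       88                41008
1     98  C202       77                 7546
2    395  C202       17                 6715
3    243  E202       10                 2430
4    257  A202       83                21331
5    313  A202       46                14398
filter rows where reorder_times_stock >= 14398:
   stock   sku  reorder  reorder_times_stock
0    466  C202       88                41008
4    257  A202       83                21331
5    313  A202       46                14398
drop duplicate sku (keep=first):
   stock   sku  reorder  reorder_times_stock
0    466  C202       88                41008
4    257  A202       83                21331

41008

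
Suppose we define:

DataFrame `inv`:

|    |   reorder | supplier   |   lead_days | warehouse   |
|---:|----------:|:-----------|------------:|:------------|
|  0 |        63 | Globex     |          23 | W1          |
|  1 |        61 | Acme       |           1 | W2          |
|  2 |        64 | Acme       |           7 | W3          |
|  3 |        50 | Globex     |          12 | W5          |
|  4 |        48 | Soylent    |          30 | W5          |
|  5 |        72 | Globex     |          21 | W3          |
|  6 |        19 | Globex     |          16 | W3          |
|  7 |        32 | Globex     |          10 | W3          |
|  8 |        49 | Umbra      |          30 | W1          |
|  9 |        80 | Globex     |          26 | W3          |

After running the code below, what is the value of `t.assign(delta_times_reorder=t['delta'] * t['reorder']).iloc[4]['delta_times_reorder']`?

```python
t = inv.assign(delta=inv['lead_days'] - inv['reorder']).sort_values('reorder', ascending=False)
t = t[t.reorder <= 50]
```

add column delta = inv['lead_days'] - inv['reorder']:
   reorder supplier  lead_days warehouse  delta
0       63   Globex         23        W1    -40
1       61     Acme          1        W2    -60
2       64     Acme          7        W3    -57
3       50   Globex         12        W5    -38
4       48  Soylent         30        W5    -18
5       72   Globex         21        W3    -51
6       19   Globex         16        W3     -3
7       32   Globex         10        W3    -22
8       49    Umbra         30        W1    -19
9       80   Globex         26        W3    -54
sort by reorder descending:
   reorder supplier  lead_days warehouse  delta
9       80   Globex         26        W3    -54
5       72   Globex         21        W3    -51
2       64     Acme          7        W3    -57
0       63   Globex         23        W1    -40
1       61     Acme          1        W2    -60
3       50   Globex         12        W5    -38
8       49    Umbra         30        W1    -19
4       48  Soylent         30        W5    -18
7       32   Globex         10        W3    -22
6       19   Globex         16        W3     -3
filter rows where reorder <= 50:
   reorder supplier  lead_days warehouse  delta
3       50   Globex         12        W5    -38
8       49    Umbra         30        W1    -19
4       48  Soylent         30        W5    -18
7       32   Globex         10        W3    -22
6       19   Globex         16        W3     -3
add column delta_times_reorder = t['delta'] * t['reorder']:
   reorder supplier  lead_days warehouse  delta  delta_times_reorder
3       50   Globex         12        W5    -38                -1900
8       49    Umbra         30        W1    -19                 -931
4       48  Soylent         30        W5    -18                 -864
7       32   Globex         10        W3    -22                 -704
6       19   Globex         16        W3     -3                  -57
Hence -57.

-57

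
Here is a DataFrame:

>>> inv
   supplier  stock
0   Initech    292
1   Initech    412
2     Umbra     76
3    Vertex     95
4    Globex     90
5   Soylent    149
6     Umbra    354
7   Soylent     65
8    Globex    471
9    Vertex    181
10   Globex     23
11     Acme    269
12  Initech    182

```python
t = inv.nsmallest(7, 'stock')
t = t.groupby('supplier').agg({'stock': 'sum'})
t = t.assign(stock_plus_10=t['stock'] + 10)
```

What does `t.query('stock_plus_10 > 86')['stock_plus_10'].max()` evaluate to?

take 7 rows with smallest stock:
   supplier  stock
10   Globex     23
7   Soylent     65
2     Umbra     76
4    Globex     90
3    Vertex     95
5   Soylent    149
9    Vertex    181
group by supplier, sum of stock:
          stock
supplier       
Globex      113
Soylent     214
Umbra        76
Vertex      276
add column stock_plus_10 = t['stock'] + 10:
          stock  stock_plus_10
supplier                      
Globex      113            123
Soylent     214            224
Umbra        76             86
Vertex      276            286
filter rows where stock_plus_10 > 86:
          stock  stock_plus_10
supplier                      
Globex      113            123
Soylent     214            224
Vertex      276            286
The max of column 'stock_plus_10' is 286.

286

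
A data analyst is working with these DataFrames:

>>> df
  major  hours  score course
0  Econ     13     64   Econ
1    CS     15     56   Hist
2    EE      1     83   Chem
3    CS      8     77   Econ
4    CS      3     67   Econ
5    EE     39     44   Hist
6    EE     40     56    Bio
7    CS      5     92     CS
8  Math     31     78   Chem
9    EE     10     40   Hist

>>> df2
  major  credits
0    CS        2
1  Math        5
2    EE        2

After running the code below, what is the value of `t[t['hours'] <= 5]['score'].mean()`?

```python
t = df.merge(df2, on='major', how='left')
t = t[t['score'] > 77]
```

87.5

merge on 'major' (how='left') → 10 rows:
  major  hours  score course  credits
0  Econ     13     64   Econ      NaN
1    CS     15     56   Hist      2.0
2    EE      1     83   Chem      2.0
3    CS      8     77   Econ      2.0
4    CS      3     67   Econ      2.0
5    EE     39     44   Hist      2.0
6    EE     40     56    Bio      2.0
7    CS      5     92     CS      2.0
8  Math     31     78   Chem      5.0
9    EE     10     40   Hist      2.0
filter rows where score > 77:
  major  hours  score course  credits
2    EE      1     83   Chem      2.0
7    CS      5     92     CS      2.0
8  Math     31     78   Chem      5.0
filter rows where hours <= 5:
  major  hours  score course  credits
2    EE      1     83   Chem      2.0
7    CS      5     92     CS      2.0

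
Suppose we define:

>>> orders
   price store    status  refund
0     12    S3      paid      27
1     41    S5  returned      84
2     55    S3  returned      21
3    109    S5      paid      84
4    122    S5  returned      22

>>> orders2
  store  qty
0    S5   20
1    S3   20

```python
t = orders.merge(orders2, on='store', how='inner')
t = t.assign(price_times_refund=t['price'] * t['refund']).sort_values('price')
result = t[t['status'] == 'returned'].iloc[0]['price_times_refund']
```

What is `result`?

merge on 'store' (how='inner') → 5 rows:
   price store    status  refund  qty
0     12    S3      paid      27   20
1     41    S5  returned      84   20
2     55    S3  returned      21   20
3    109    S5      paid      84   20
4    122    S5  returned      22   20
add column price_times_refund = t['price'] * t['refund']:
   price store    status  refund  qty  price_times_refund
0     12    S3      paid      27   20                 324
1     41    S5  returned      84   20                3444
2     55    S3  returned      21   20                1155
3    109    S5      paid      84   20                9156
4    122    S5  returned      22   20                2684
sort by price:
   price store    status  refund  qty  price_times_refund
0     12    S3      paid      27   20                 324
1     41    S5  returned      84   20                3444
2     55    S3  returned      21   20                1155
3    109    S5      paid      84   20                9156
4    122    S5  returned      22   20                2684
filter rows where status == 'returned':
   price store    status  refund  qty  price_times_refund
1     41    S5  returned      84   20                3444
2     55    S3  returned      21   20                1155
4    122    S5  returned      22   20                2684
Then the value at position 0, column 'price_times_refund': 3444

3444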